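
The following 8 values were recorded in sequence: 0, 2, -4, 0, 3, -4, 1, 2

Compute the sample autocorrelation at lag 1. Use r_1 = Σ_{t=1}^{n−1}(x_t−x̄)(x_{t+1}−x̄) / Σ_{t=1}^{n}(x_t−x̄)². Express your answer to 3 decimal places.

Mean x̄ = (0 + 2 − 4 + 0 + 3 − 4 + 1 + 2)/8 = 0.0000
Deviations from mean: 0.0000, 2.0000, -4.0000, 0.0000, 3.0000, -4.0000, 1.0000, 2.0000
Σ(x_t−x̄)(x_{t+1}−x̄) = (0.0000) + (-8.0000) + (0.0000) + (0.0000) + (-12.0000) + (-4.0000) + (2.0000) = -22.0000
Denominator Σ(x_t−x̄)² = 50.0000
r_1 = -22.0000 / 50.0000 = -0.440

-0.440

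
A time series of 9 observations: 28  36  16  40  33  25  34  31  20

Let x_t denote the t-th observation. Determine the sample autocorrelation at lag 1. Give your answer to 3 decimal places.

-0.506

Mean x̄ = (28 + 36 + 16 + 40 + 33 + 25 + 34 + 31 + 20)/9 = 29.2222
Numerator Σ_{t=1}^{8}(x_t−x̄)(x_{t+1}−x̄) = -243.7160
Denominator Σ(x_t−x̄)² = 481.5556
r_1 = -243.7160 / 481.5556 = -0.506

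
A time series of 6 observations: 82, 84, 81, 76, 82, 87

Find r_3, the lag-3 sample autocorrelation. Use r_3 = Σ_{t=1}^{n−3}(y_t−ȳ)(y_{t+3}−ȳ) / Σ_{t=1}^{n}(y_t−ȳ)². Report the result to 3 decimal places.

Mean ȳ = (82 + 84 + 81 + 76 + 82 + 87)/6 = 82.0000
Deviations from mean: 0.0000, 2.0000, -1.0000, -6.0000, 0.0000, 5.0000
Σ(y_t−ȳ)(y_{t+3}−ȳ) = (0.0000) + (0.0000) + (-5.0000) = -5.0000
Denominator Σ(y_t−ȳ)² = 66.0000
r_3 = -5.0000 / 66.0000 = -0.076

-0.076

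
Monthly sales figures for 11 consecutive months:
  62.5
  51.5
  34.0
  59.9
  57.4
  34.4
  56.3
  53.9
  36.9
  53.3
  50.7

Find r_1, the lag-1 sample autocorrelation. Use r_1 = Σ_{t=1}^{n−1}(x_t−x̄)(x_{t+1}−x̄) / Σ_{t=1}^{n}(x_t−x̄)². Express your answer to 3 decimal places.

Mean x̄ = (62.5 + 51.5 + 34.0 + 59.9 + 57.4 + 34.4 + 56.3 + 53.9 + 36.9 + 53.3 + 50.7)/11 = 50.0727
Numerator Σ_{t=1}^{10}(x_t−x̄)(x_{t+1}−x̄) = -370.6535
Denominator Σ(x_t−x̄)² = 1048.4618
r_1 = -370.6535 / 1048.4618 = -0.354

-0.354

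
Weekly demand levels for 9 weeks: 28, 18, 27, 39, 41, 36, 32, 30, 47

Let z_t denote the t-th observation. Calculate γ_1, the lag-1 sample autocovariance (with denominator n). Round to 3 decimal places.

17.764

Mean z̄ = (28 + 18 + 27 + 39 + 41 + 36 + 32 + 30 + 47)/9 = 33.1111
Σ_{t=1}^{8}(z_t−z̄)(z_{t+1}−z̄) = 159.8765
γ_1 = 159.8765 / 9 = 17.764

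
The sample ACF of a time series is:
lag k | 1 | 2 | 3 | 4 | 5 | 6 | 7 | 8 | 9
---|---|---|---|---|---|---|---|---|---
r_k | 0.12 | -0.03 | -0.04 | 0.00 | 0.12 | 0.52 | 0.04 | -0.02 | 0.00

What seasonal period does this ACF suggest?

6

The largest autocorrelation is r_6 = 0.52; the remaining lags stay at or below 0.12.
The dominant spike at lag 6 indicates a seasonal period of 6.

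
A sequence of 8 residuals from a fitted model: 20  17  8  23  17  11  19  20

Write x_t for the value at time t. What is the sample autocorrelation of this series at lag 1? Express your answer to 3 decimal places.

Mean x̄ = (20 + 17 + 8 + 23 + 17 + 11 + 19 + 20)/8 = 16.8750
Deviations from mean: 3.1250, 0.1250, -8.8750, 6.1250, 0.1250, -5.8750, 2.1250, 3.1250
Σ(x_t−x̄)(x_{t+1}−x̄) = (0.3906) + (-1.1094) + (-54.3594) + (0.7656) + (-0.7344) + (-12.4844) + (6.6406) = -60.8906
Denominator Σ(x_t−x̄)² = 174.8750
r_1 = -60.8906 / 174.8750 = -0.348

-0.348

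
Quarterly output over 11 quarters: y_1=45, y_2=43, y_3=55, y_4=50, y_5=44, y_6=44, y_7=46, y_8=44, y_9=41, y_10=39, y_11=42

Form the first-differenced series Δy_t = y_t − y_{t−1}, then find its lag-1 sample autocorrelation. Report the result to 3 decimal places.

First differences Δy: -2, 12, -5, -6, 0, 2, -2, -3, -2, 3
Mean of differences = -0.3000
Numerator Σ(Δy_t−Δȳ)(Δy_{t+1}−Δȳ) = -53.2900
Denominator Σ(Δy_t−Δȳ)² = 238.1000
r_1(Δy) = -53.2900 / 238.1000 = -0.224

-0.224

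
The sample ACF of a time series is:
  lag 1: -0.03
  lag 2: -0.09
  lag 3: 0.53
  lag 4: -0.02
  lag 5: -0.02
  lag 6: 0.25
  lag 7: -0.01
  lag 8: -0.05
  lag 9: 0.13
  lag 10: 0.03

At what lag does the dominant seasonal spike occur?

3

The largest autocorrelation is r_3 = 0.53, with a weaker echo at lag 6 (0.25); the remaining lags stay at or below 0.13.
The dominant spike at lag 3 indicates a seasonal period of 3.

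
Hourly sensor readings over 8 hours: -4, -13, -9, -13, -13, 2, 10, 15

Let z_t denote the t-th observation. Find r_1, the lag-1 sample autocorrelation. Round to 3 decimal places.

Mean z̄ = (-4 − 13 − 9 − 13 − 13 + 2 + 10 + 15)/8 = -3.1250
Σ(z_t−z̄)(z_{t+1}−z̄) = (8.6406) + (58.0156) + (58.0156) + (97.5156) + (-50.6094) + (67.2656) + (237.8906) = 476.7344
Denominator Σ(z_t−z̄)² = 854.8750
r_1 = 476.7344 / 854.8750 = 0.558

0.558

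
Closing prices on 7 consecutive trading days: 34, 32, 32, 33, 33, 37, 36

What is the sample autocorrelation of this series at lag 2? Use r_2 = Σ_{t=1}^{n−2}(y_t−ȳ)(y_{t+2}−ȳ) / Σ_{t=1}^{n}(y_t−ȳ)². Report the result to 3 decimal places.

Mean ȳ = (34 + 32 + 32 + 33 + 33 + 37 + 36)/7 = 33.8571
Deviations from mean: 0.1429, -1.8571, -1.8571, -0.8571, -0.8571, 3.1429, 2.1429
Σ(y_t−ȳ)(y_{t+2}−ȳ) = (-0.2653) + (1.5918) + (1.5918) + (-2.6939) + (-1.8367) = -1.6122
Denominator Σ(y_t−ȳ)² = 22.8571
r_2 = -1.6122 / 22.8571 = -0.071

-0.071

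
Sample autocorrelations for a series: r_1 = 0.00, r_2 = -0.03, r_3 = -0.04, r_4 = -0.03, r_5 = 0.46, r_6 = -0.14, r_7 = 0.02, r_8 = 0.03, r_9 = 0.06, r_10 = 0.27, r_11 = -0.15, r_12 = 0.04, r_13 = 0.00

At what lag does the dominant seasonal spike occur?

5

The largest autocorrelation is r_5 = 0.46, with a weaker echo at lag 10 (0.27); the remaining lags stay at or below 0.06.
The dominant spike at lag 5 indicates a seasonal period of 5.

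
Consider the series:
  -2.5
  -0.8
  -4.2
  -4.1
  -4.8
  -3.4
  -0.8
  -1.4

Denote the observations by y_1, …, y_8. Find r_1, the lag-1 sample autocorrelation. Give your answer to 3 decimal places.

Mean ȳ = (-2.5 − 0.8 − 4.2 − 4.1 − 4.8 − 3.4 − 0.8 − 1.4)/8 = -2.7500
Deviations from mean: 0.2500, 1.9500, -1.4500, -1.3500, -2.0500, -0.6500, 1.9500, 1.3500
Numerator Σ_{t=1}^{7}(y_t−ȳ)(y_{t+1}−ȳ) = 5.0825
Denominator Σ(y_t−ȳ)² = 18.0400
r_1 = 5.0825 / 18.0400 = 0.282

0.282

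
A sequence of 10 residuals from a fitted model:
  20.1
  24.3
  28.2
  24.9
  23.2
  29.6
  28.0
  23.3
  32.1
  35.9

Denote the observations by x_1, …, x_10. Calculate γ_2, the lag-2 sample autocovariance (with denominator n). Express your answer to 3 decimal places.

-5.408

Mean x̄ = (20.1 + 24.3 + 28.2 + 24.9 + 23.2 + 29.6 + 28.0 + 23.3 + 32.1 + 35.9)/10 = 26.9600
Σ_{t=1}^{8}(x_t−x̄)(x_{t+2}−x̄) = -54.0752
γ_2 = -54.0752 / 10 = -5.408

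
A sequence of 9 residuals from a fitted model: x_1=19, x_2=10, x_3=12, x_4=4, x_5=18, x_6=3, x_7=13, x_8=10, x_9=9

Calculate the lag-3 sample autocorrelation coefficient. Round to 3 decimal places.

-0.325

Mean x̄ = (19 + 10 + 12 + 4 + 18 + 3 + 13 + 10 + 9)/9 = 10.8889
Σ(x_t−x̄)(x_{t+3}−x̄) = (-55.8765) + (-6.3210) + (-8.7654) + (-14.5432) + (-6.3210) + (14.9012) = -76.9259
Denominator Σ(x_t−x̄)² = 236.8889
r_3 = -76.9259 / 236.8889 = -0.325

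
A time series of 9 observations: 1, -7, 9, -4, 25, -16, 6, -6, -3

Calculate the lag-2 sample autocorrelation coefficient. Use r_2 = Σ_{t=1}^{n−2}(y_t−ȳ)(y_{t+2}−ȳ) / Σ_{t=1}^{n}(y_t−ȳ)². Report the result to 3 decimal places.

0.490

Mean ȳ = (1 − 7 + 9 − 4 + 25 − 16 + 6 − 6 − 3)/9 = 0.5556
Σ(y_t−ȳ)(y_{t+2}−ȳ) = (3.7531) + (34.4198) + (206.4198) + (75.4198) + (133.0864) + (108.5309) + (-19.3580) = 542.2716
Denominator Σ(y_t−ȳ)² = 1106.2222
r_2 = 542.2716 / 1106.2222 = 0.490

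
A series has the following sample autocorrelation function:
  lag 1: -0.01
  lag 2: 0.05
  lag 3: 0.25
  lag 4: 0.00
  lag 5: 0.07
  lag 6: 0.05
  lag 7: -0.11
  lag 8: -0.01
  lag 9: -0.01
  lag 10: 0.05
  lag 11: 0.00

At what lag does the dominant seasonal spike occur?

3

The largest autocorrelation is r_3 = 0.25; the remaining lags stay at or below 0.07.
The dominant spike at lag 3 indicates a seasonal period of 3.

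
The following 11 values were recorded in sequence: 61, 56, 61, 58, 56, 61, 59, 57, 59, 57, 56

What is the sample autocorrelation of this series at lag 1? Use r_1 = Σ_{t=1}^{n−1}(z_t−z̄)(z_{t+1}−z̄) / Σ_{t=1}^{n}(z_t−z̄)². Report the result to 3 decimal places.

-0.394

Mean z̄ = (61 + 56 + 61 + 58 + 56 + 61 + 59 + 57 + 59 + 57 + 56)/11 = 58.2727
Numerator Σ_{t=1}^{10}(z_t−z̄)(z_{t+1}−z̄) = -16.6198
Denominator Σ(z_t−z̄)² = 42.1818
r_1 = -16.6198 / 42.1818 = -0.394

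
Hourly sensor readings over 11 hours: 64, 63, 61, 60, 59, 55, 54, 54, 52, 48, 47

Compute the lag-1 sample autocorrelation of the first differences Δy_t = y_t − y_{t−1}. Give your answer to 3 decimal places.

First differences Δy: -1, -2, -1, -1, -4, -1, 0, -2, -4, -1
Mean of differences = -1.7000
Numerator Σ(Δy_t−Δȳ)(Δy_{t+1}−Δȳ) = -3.3900
Denominator Σ(Δy_t−Δȳ)² = 16.1000
r_1(Δy) = -3.3900 / 16.1000 = -0.211

-0.211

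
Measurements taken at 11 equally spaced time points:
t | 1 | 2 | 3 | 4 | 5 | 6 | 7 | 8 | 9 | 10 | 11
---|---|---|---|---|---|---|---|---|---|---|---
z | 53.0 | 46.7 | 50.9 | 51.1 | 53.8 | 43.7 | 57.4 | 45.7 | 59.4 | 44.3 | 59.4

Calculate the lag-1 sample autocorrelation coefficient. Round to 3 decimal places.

Mean z̄ = (53.0 + 46.7 + 50.9 + 51.1 + 53.8 + 43.7 + 57.4 + 45.7 + 59.4 + 44.3 + 59.4)/11 = 51.4000
Numerator Σ_{t=1}^{10}(z_t−z̄)(z_{t+1}−z̄) = -263.8200
Denominator Σ(z_t−z̄)² = 336.9400
r_1 = -263.8200 / 336.9400 = -0.783

-0.783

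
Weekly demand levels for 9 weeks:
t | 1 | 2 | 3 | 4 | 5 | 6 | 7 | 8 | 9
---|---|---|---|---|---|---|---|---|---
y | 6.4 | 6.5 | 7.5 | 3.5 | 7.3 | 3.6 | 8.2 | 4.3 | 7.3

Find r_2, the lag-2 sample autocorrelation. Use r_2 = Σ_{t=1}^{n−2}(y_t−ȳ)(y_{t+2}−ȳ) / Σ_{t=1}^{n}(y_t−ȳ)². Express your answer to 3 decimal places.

0.664

Mean ȳ = (6.4 + 6.5 + 7.5 + 3.5 + 7.3 + 3.6 + 8.2 + 4.3 + 7.3)/9 = 6.0667
Σ(y_t−ȳ)(y_{t+2}−ȳ) = (0.4778) + (-1.1122) + (1.7678) + (6.3311) + (2.6311) + (4.3578) + (2.6311) = 17.0844
Denominator Σ(y_t−ȳ)² = 25.7400
r_2 = 17.0844 / 25.7400 = 0.664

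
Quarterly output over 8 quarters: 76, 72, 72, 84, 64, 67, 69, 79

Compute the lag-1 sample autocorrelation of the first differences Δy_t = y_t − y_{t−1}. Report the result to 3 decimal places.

First differences Δy: -4, 0, 12, -20, 3, 2, 10
Mean of differences = 0.4286
Numerator Σ(Δy_t−Δȳ)(Δy_{t+1}−Δȳ) = -272.8980
Denominator Σ(Δy_t−Δȳ)² = 671.7143
r_1(Δy) = -272.8980 / 671.7143 = -0.406

-0.406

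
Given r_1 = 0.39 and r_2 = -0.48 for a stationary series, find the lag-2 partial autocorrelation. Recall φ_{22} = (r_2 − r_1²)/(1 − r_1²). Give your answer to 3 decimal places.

-0.745

φ_{22} = (r_2 − r_1²) / (1 − r_1²)
r_1² = (0.39)² = 0.1521
Numerator = -0.48 − 0.1521 = -0.6321; denominator = 1 − 0.1521 = 0.8479
φ_{22} = -0.6321 / 0.8479 = -0.745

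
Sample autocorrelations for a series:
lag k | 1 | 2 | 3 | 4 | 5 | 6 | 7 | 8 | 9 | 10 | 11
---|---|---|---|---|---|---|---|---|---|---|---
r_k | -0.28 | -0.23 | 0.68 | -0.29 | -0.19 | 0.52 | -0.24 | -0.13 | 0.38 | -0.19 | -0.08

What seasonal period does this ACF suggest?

The largest autocorrelation is r_3 = 0.68, with weaker echoes at lags 6 (0.52) and 9 (0.38); the remaining lags stay at or below -0.08.
The dominant spike at lag 3 indicates a seasonal period of 3.

3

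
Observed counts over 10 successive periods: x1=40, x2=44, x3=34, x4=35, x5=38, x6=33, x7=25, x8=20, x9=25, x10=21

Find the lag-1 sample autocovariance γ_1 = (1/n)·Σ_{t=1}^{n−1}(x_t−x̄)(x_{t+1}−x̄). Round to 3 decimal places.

38.675

Mean x̄ = (40 + 44 + 34 + 35 + 38 + 33 + 25 + 20 + 25 + 21)/10 = 31.5000
Σ_{t=1}^{9}(x_t−x̄)(x_{t+1}−x̄) = 386.7500
γ_1 = 386.7500 / 10 = 38.675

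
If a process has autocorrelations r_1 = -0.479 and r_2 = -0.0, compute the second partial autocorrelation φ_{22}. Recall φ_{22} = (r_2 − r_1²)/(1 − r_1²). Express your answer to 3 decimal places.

-0.298

φ_{22} = (r_2 − r_1²) / (1 − r_1²)
r_1² = (-0.479)² = 0.229441
Numerator = -0.0 − 0.2294 = -0.2294; denominator = 1 − 0.2294 = 0.7706
φ_{22} = -0.2294 / 0.7706 = -0.298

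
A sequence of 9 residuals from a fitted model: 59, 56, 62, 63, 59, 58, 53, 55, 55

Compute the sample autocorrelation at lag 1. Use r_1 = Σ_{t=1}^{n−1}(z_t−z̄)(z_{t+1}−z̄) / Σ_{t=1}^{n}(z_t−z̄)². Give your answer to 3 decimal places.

0.435

Mean z̄ = (59 + 56 + 62 + 63 + 59 + 58 + 53 + 55 + 55)/9 = 57.7778
Numerator Σ_{t=1}^{8}(z_t−z̄)(z_{t+1}−z̄) = 38.9506
Denominator Σ(z_t−z̄)² = 89.5556
r_1 = 38.9506 / 89.5556 = 0.435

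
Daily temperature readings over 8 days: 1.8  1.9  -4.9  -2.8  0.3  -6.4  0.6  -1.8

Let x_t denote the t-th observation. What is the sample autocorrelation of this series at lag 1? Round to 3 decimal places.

Mean x̄ = (1.8 + 1.9 − 4.9 − 2.8 + 0.3 − 6.4 + 0.6 − 1.8)/8 = -1.4125
Deviations from mean: 3.2125, 3.3125, -3.4875, -1.3875, 1.7125, -4.9875, 2.0125, -0.3875
Σ(x_t−x̄)(x_{t+1}−x̄) = (10.6414) + (-11.5523) + (4.8389) + (-2.3761) + (-8.5411) + (-10.0373) + (-0.7798) = -17.8064
Denominator Σ(x_t−x̄)² = 67.3888
r_1 = -17.8064 / 67.3888 = -0.264

-0.264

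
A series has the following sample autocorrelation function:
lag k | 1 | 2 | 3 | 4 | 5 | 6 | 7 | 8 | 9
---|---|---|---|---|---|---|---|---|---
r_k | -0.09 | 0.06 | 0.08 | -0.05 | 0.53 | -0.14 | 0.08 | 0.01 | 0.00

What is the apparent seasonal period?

The largest autocorrelation is r_5 = 0.53; the remaining lags stay at or below 0.08.
The dominant spike at lag 5 indicates a seasonal period of 5.

5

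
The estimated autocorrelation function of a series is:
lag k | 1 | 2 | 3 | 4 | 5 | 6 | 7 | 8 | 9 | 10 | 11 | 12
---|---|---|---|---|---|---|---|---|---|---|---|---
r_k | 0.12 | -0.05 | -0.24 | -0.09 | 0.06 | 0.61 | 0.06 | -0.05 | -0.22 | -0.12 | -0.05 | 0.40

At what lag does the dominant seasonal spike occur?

6

The largest autocorrelation is r_6 = 0.61, with a weaker echo at lag 12 (0.40); the remaining lags stay at or below 0.12.
The dominant spike at lag 6 indicates a seasonal period of 6.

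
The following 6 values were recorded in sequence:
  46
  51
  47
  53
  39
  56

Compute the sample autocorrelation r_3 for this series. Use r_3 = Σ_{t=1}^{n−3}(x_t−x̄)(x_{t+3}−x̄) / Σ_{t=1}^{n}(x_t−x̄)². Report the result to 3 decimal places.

Mean x̄ = (46 + 51 + 47 + 53 + 39 + 56)/6 = 48.6667
Deviations from mean: -2.6667, 2.3333, -1.6667, 4.3333, -9.6667, 7.3333
Σ(x_t−x̄)(x_{t+3}−x̄) = (-11.5556) + (-22.5556) + (-12.2222) = -46.3333
Denominator Σ(x_t−x̄)² = 181.3333
r_3 = -46.3333 / 181.3333 = -0.256

-0.256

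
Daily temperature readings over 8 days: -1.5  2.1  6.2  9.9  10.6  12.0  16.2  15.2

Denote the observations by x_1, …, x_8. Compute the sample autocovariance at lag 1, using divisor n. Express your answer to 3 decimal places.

20.274

Mean x̄ = (-1.5 + 2.1 + 6.2 + 9.9 + 10.6 + 12.0 + 16.2 + 15.2)/8 = 8.8375
Deviations: -10.3375, -6.7375, -2.6375, 1.0625, 1.7625, 3.1625, 7.3625, 6.3625
Σ_{t=1}^{7}(x_t−x̄)(x_{t+1}−x̄) = 162.1911
γ_1 = 162.1911 / 8 = 20.274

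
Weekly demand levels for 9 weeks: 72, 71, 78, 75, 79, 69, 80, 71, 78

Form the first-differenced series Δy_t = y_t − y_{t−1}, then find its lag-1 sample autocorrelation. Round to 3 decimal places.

First differences Δy: -1, 7, -3, 4, -10, 11, -9, 7
Mean of differences = 0.7500
Numerator Σ(Δy_t−Δȳ)(Δy_{t+1}−Δȳ) = -352.5625
Denominator Σ(Δy_t−Δȳ)² = 421.5000
r_1(Δy) = -352.5625 / 421.5000 = -0.836

-0.836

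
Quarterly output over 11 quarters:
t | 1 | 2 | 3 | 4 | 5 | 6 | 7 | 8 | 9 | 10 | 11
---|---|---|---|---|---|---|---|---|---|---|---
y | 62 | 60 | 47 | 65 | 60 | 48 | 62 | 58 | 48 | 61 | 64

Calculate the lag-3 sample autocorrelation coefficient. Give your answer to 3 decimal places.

0.622

Mean ȳ = (62 + 60 + 47 + 65 + 60 + 48 + 62 + 58 + 48 + 61 + 64)/11 = 57.7273
Numerator Σ_{t=1}^{8}(y_t−ȳ)(y_{t+3}−ȳ) = 282.5950
Denominator Σ(y_t−ȳ)² = 454.1818
r_3 = 282.5950 / 454.1818 = 0.622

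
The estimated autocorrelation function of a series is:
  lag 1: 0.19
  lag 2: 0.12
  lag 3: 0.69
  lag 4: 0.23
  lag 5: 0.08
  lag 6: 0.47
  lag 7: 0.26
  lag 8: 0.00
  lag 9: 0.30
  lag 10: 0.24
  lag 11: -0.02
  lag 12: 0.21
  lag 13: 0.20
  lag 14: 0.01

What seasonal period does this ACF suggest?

The largest autocorrelation is r_3 = 0.69, with weaker echoes at lags 6 (0.47) and 9 (0.30); the remaining lags stay at or below 0.26.
The dominant spike at lag 3 indicates a seasonal period of 3.

3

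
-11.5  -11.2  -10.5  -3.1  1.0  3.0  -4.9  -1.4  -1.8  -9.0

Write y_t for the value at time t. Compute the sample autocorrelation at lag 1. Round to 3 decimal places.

0.483

Mean ȳ = (-11.5 − 11.2 − 10.5 − 3.1 + 1.0 + 3.0 − 4.9 − 1.4 − 1.8 − 9.0)/10 = -4.9400
Numerator Σ_{t=1}^{9}(y_t−ȳ)(y_{t+1}−ȳ) = 122.5604
Denominator Σ(y_t−ȳ)² = 253.7240
r_1 = 122.5604 / 253.7240 = 0.483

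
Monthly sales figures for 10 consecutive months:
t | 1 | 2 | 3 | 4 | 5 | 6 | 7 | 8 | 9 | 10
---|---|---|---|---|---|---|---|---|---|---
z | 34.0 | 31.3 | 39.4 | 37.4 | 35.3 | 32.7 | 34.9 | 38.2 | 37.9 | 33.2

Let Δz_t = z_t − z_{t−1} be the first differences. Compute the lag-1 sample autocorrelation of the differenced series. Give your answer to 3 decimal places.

First differences Δz: -2.7, 8.1, -2.0, -2.1, -2.6, 2.2, 3.3, -0.3, -4.7
Mean of differences = -0.0889
Numerator Σ(Δz_t−Δz̄)(Δz_{t+1}−Δz̄) = -25.8712
Denominator Σ(Δz_t−Δz̄)² = 125.9089
r_1(Δz) = -25.8712 / 125.9089 = -0.205

-0.205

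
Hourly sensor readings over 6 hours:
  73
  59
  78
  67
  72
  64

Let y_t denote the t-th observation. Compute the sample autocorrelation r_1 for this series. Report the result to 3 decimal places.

-0.720

Mean ȳ = (73 + 59 + 78 + 67 + 72 + 64)/6 = 68.8333
Deviations from mean: 4.1667, -9.8333, 9.1667, -1.8333, 3.1667, -4.8333
Numerator Σ_{t=1}^{5}(y_t−ȳ)(y_{t+1}−ȳ) = -169.0278
Denominator Σ(y_t−ȳ)² = 234.8333
r_1 = -169.0278 / 234.8333 = -0.720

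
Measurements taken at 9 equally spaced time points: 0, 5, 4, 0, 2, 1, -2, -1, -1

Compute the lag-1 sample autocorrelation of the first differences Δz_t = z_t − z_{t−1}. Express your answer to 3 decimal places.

-0.207

First differences Δz: 5, -1, -4, 2, -1, -3, 1, 0
Mean of differences = -0.1250
Numerator Σ(Δz_t−Δz̄)(Δz_{t+1}−Δz̄) = -11.7656
Denominator Σ(Δz_t−Δz̄)² = 56.8750
r_1(Δz) = -11.7656 / 56.8750 = -0.207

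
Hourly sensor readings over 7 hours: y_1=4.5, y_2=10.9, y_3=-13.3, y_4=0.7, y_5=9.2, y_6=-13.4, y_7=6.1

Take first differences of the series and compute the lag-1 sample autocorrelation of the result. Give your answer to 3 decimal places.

-0.561

First differences Δy: 6.4, -24.2, 14.0, 8.5, -22.6, 19.5
Mean of differences = 0.2667
Numerator Σ(Δy_t−Δȳ)(Δy_{t+1}−Δȳ) = -1001.0711
Denominator Σ(Δy_t−Δȳ)² = 1785.4333
r_1(Δy) = -1001.0711 / 1785.4333 = -0.561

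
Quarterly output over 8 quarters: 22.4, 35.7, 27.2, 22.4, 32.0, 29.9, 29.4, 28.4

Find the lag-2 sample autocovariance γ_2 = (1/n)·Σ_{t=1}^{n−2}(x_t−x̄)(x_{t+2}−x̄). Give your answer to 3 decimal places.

Mean x̄ = (22.4 + 35.7 + 27.2 + 22.4 + 32.0 + 29.9 + 29.4 + 28.4)/8 = 28.4250
Σ_{t=1}^{6}(x_t−x̄)(x_{t+2}−x̄) = -46.2688
γ_2 = -46.2688 / 8 = -5.784

-5.784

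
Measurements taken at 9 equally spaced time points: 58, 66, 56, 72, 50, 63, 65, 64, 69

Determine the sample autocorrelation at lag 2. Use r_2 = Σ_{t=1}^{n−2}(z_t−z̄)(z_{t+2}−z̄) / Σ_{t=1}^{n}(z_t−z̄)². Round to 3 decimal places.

Mean z̄ = (58 + 66 + 56 + 72 + 50 + 63 + 65 + 64 + 69)/9 = 62.5556
Σ(z_t−z̄)(z_{t+2}−z̄) = (29.8642) + (32.5309) + (82.3086) + (4.1975) + (-30.6914) + (0.6420) + (15.7531) = 134.6049
Denominator Σ(z_t−z̄)² = 372.2222
r_2 = 134.6049 / 372.2222 = 0.362

0.362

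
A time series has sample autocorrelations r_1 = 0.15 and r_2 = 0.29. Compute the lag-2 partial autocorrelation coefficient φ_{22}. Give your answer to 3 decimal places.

0.274

φ_{22} = (r_2 − r_1²) / (1 − r_1²)
r_1² = (0.15)² = 0.0225
Numerator = 0.29 − 0.0225 = 0.2675; denominator = 1 − 0.0225 = 0.9775
φ_{22} = 0.2675 / 0.9775 = 0.274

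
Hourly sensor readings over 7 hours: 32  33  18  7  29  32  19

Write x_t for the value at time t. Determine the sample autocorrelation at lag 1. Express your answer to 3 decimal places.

0.060

Mean x̄ = (32 + 33 + 18 + 7 + 29 + 32 + 19)/7 = 24.2857
Deviations from mean: 7.7143, 8.7143, -6.2857, -17.2857, 4.7143, 7.7143, -5.2857
Σ(x_t−x̄)(x_{t+1}−x̄) = (67.2245) + (-54.7755) + (108.6531) + (-81.4898) + (36.3673) + (-40.7755) = 35.2041
Denominator Σ(x_t−x̄)² = 583.4286
r_1 = 35.2041 / 583.4286 = 0.060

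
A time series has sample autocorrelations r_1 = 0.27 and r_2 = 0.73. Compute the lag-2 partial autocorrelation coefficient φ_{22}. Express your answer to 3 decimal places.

φ_{22} = (r_2 − r_1²) / (1 − r_1²)
r_1² = (0.27)² = 0.0729
Numerator = 0.73 − 0.0729 = 0.6571; denominator = 1 − 0.0729 = 0.9271
φ_{22} = 0.6571 / 0.9271 = 0.709

0.709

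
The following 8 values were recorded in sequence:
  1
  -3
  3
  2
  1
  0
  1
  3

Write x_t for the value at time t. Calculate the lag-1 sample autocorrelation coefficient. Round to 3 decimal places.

Mean x̄ = (1 − 3 + 3 + 2 + 1 + 0 + 1 + 3)/8 = 1.0000
Deviations from mean: 0.0000, -4.0000, 2.0000, 1.0000, 0.0000, -1.0000, 0.0000, 2.0000
Numerator Σ_{t=1}^{7}(x_t−x̄)(x_{t+1}−x̄) = -6.0000
Denominator Σ(x_t−x̄)² = 26.0000
r_1 = -6.0000 / 26.0000 = -0.231

-0.231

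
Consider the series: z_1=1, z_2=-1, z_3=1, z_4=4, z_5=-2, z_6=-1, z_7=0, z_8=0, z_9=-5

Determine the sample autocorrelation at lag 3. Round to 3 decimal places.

Mean z̄ = (1 − 1 + 1 + 4 − 2 − 1 + 0 + 0 − 5)/9 = -0.3333
Σ(z_t−z̄)(z_{t+3}−z̄) = (5.7778) + (1.1111) + (-0.8889) + (1.4444) + (-0.5556) + (3.1111) = 10.0000
Denominator Σ(z_t−z̄)² = 48.0000
r_3 = 10.0000 / 48.0000 = 0.208

0.208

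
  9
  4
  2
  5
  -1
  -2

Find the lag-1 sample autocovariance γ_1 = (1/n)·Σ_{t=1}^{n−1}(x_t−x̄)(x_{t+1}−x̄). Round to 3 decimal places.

2.440

Mean x̄ = (9 + 4 + 2 + 5 − 1 − 2)/6 = 2.8333
Σ_{t=1}^{5}(x_t−x̄)(x_{t+1}−x̄) = 14.6389
γ_1 = 14.6389 / 6 = 2.440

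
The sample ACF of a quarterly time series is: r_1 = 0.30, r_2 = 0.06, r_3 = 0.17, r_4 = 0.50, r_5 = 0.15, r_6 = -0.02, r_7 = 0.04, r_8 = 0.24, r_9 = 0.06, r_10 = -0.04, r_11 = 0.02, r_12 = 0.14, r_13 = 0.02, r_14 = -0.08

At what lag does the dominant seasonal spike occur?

The largest autocorrelation is r_4 = 0.50; the remaining lags stay at or below 0.30. The elevated value at lag 1 (0.30), dropping to 0.06 at lag 2, reflects decaying short-term dependence rather than seasonality.
The dominant spike at lag 4 indicates a seasonal period of 4.

4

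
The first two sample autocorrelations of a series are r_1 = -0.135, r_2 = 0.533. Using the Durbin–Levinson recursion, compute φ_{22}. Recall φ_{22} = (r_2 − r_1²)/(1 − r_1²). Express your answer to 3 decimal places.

0.524

φ_{22} = (r_2 − r_1²) / (1 − r_1²)
r_1² = (-0.135)² = 0.018225
Numerator = 0.533 − 0.0182 = 0.5148; denominator = 1 − 0.0182 = 0.9818
φ_{22} = 0.5148 / 0.9818 = 0.524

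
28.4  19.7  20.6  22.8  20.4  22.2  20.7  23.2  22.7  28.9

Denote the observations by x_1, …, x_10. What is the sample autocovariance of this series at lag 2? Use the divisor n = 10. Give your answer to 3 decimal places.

0.146

Mean x̄ = (28.4 + 19.7 + 20.6 + 22.8 + 20.4 + 22.2 + 20.7 + 23.2 + 22.7 + 28.9)/10 = 22.9600
Σ_{t=1}^{8}(x_t−x̄)(x_{t+2}−x̄) = 1.4628
γ_2 = 1.4628 / 10 = 0.146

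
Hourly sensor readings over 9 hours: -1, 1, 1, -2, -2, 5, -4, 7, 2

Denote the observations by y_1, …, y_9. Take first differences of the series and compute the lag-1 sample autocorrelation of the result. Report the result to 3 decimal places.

First differences Δy: 2, 0, -3, 0, 7, -9, 11, -5
Mean of differences = 0.3750
Numerator Σ(Δy_t−Δȳ)(Δy_{t+1}−Δȳ) = -219.3906
Denominator Σ(Δy_t−Δȳ)² = 287.8750
r_1(Δy) = -219.3906 / 287.8750 = -0.762

-0.762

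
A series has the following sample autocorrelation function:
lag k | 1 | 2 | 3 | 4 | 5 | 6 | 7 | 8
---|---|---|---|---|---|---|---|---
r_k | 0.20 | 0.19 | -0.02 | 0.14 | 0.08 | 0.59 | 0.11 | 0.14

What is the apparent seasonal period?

6

The largest autocorrelation is r_6 = 0.59; the remaining lags stay at or below 0.20. The elevated value at lag 1 (0.20), dropping to 0.19 at lag 2, reflects decaying short-term dependence rather than seasonality.
The dominant spike at lag 6 indicates a seasonal period of 6.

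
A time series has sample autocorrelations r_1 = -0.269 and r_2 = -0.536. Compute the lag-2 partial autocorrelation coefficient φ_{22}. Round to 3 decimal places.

φ_{22} = (r_2 − r_1²) / (1 − r_1²)
r_1² = (-0.269)² = 0.072361
Numerator = -0.536 − 0.0724 = -0.6084; denominator = 1 − 0.0724 = 0.9276
φ_{22} = -0.6084 / 0.9276 = -0.656

-0.656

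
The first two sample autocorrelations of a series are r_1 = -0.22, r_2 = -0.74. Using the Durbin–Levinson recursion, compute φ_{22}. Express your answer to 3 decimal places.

-0.828

φ_{22} = (r_2 − r_1²) / (1 − r_1²)
r_1² = (-0.22)² = 0.0484
Numerator = -0.74 − 0.0484 = -0.7884; denominator = 1 − 0.0484 = 0.9516
φ_{22} = -0.7884 / 0.9516 = -0.828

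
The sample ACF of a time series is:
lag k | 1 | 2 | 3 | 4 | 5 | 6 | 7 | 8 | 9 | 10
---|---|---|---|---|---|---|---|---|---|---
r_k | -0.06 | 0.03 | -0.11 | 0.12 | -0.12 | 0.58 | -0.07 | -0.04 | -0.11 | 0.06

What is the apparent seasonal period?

The largest autocorrelation is r_6 = 0.58; the remaining lags stay at or below 0.12.
The dominant spike at lag 6 indicates a seasonal period of 6.

6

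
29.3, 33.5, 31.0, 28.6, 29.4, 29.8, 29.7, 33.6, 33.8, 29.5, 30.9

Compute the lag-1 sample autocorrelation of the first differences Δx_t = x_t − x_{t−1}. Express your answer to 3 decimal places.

-0.182

First differences Δx: 4.2, -2.5, -2.4, 0.8, 0.4, -0.1, 3.9, 0.2, -4.3, 1.4
Mean of differences = 0.1600
Numerator Σ(Δx_t−Δx̄)(Δx_{t+1}−Δx̄) = -12.0156
Denominator Σ(Δx_t−Δx̄)² = 65.9040
r_1(Δx) = -12.0156 / 65.9040 = -0.182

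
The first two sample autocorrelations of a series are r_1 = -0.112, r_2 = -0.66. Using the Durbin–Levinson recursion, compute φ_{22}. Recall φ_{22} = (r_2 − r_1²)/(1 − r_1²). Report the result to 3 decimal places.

φ_{22} = (r_2 − r_1²) / (1 − r_1²)
r_1² = (-0.112)² = 0.012544
Numerator = -0.66 − 0.0125 = -0.6725; denominator = 1 − 0.0125 = 0.9875
φ_{22} = -0.6725 / 0.9875 = -0.681

-0.681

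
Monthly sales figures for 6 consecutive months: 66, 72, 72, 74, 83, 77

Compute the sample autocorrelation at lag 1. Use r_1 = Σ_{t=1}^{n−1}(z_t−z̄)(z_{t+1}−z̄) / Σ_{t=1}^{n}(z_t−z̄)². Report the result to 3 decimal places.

0.290

Mean z̄ = (66 + 72 + 72 + 74 + 83 + 77)/6 = 74.0000
Deviations from mean: -8.0000, -2.0000, -2.0000, 0.0000, 9.0000, 3.0000
Numerator Σ_{t=1}^{5}(z_t−z̄)(z_{t+1}−z̄) = 47.0000
Denominator Σ(z_t−z̄)² = 162.0000
r_1 = 47.0000 / 162.0000 = 0.290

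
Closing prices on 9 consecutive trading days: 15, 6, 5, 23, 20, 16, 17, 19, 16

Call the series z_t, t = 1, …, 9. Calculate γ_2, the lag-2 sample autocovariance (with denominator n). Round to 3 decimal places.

-11.048

Mean z̄ = (15 + 6 + 5 + 23 + 20 + 16 + 17 + 19 + 16)/9 = 15.2222
Σ_{t=1}^{7}(z_t−z̄)(z_{t+2}−z̄) = -99.4321
γ_2 = -99.4321 / 9 = -11.048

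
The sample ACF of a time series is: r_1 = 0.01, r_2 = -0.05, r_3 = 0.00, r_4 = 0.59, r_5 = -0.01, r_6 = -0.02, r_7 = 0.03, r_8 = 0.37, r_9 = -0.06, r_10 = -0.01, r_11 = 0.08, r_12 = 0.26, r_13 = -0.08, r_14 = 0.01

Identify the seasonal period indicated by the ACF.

The largest autocorrelation is r_4 = 0.59, with weaker echoes at lags 8 (0.37) and 12 (0.26); the remaining lags stay at or below 0.08.
The dominant spike at lag 4 indicates a seasonal period of 4.

4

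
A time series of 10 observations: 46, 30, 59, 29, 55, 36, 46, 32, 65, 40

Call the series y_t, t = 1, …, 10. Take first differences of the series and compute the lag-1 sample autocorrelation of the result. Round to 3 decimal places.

-0.834

First differences Δy: -16, 29, -30, 26, -19, 10, -14, 33, -25
Mean of differences = -0.6667
Numerator Σ(Δy_t−Δȳ)(Δy_{t+1}−Δȳ) = -4202.1111
Denominator Σ(Δy_t−Δȳ)² = 5040.0000
r_1(Δy) = -4202.1111 / 5040.0000 = -0.834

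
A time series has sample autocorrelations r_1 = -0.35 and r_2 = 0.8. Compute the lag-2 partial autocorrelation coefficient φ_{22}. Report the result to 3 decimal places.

0.772

φ_{22} = (r_2 − r_1²) / (1 − r_1²)
r_1² = (-0.35)² = 0.1225
Numerator = 0.8 − 0.1225 = 0.6775; denominator = 1 − 0.1225 = 0.8775
φ_{22} = 0.6775 / 0.8775 = 0.772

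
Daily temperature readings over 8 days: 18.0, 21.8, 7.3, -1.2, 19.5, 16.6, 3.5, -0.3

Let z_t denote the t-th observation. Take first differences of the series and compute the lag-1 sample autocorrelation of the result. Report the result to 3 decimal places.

-0.155

First differences Δz: 3.8, -14.5, -8.5, 20.7, -2.9, -13.1, -3.8
Mean of differences = -2.6143
Numerator Σ(Δz_t−Δz̄)(Δz_{t+1}−Δz̄) = -134.7359
Denominator Σ(Δz_t−Δz̄)² = 872.0486
r_1(Δz) = -134.7359 / 872.0486 = -0.155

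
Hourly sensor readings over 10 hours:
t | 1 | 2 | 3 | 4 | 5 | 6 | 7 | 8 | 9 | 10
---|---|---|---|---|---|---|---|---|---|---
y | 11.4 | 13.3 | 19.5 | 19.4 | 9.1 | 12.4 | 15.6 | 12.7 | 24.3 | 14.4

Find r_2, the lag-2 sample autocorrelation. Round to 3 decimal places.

-0.275

Mean ȳ = (11.4 + 13.3 + 19.5 + 19.4 + 9.1 + 12.4 + 15.6 + 12.7 + 24.3 + 14.4)/10 = 15.2100
Numerator Σ_{t=1}^{8}(y_t−ȳ)(y_{t+2}−ȳ) = -52.0852
Denominator Σ(y_t−ȳ)² = 189.0890
r_2 = -52.0852 / 189.0890 = -0.275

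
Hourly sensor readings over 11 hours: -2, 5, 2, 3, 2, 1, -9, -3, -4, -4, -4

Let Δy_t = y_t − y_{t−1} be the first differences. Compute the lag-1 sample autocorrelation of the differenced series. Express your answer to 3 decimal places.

First differences Δy: 7, -3, 1, -1, -1, -10, 6, -1, 0, 0
Mean of differences = -0.2000
Numerator Σ(Δy_t−Δȳ)(Δy_{t+1}−Δȳ) = -81.8400
Denominator Σ(Δy_t−Δȳ)² = 197.6000
r_1(Δy) = -81.8400 / 197.6000 = -0.414

-0.414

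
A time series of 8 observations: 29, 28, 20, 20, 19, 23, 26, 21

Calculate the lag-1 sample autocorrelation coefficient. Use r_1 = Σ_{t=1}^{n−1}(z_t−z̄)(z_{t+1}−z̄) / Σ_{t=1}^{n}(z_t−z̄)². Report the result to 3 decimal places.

Mean z̄ = (29 + 28 + 20 + 20 + 19 + 23 + 26 + 21)/8 = 23.2500
Deviations from mean: 5.7500, 4.7500, -3.2500, -3.2500, -4.2500, -0.2500, 2.7500, -2.2500
Σ(z_t−z̄)(z_{t+1}−z̄) = (27.3125) + (-15.4375) + (10.5625) + (13.8125) + (1.0625) + (-0.6875) + (-6.1875) = 30.4375
Denominator Σ(z_t−z̄)² = 107.5000
r_1 = 30.4375 / 107.5000 = 0.283

0.283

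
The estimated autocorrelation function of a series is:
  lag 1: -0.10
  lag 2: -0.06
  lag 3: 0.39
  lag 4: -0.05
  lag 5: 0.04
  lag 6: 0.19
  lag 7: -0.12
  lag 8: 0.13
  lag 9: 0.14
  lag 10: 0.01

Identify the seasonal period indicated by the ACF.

The largest autocorrelation is r_3 = 0.39, with a weaker echo at lag 6 (0.19); the remaining lags stay at or below 0.14.
The dominant spike at lag 3 indicates a seasonal period of 3.

3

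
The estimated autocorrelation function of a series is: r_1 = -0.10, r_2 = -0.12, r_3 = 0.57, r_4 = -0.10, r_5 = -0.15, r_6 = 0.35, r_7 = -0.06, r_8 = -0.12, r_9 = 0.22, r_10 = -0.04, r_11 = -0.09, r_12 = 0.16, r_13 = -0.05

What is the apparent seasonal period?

3

The largest autocorrelation is r_3 = 0.57, with weaker echoes at lags 6 (0.35), 9 (0.22) and 12 (0.16); the remaining lags stay at or below -0.04.
The dominant spike at lag 3 indicates a seasonal period of 3.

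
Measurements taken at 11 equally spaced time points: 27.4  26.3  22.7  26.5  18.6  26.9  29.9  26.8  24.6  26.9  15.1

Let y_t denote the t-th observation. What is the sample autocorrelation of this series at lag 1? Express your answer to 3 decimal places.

-0.139

Mean ȳ = (27.4 + 26.3 + 22.7 + 26.5 + 18.6 + 26.9 + 29.9 + 26.8 + 24.6 + 26.9 + 15.1)/11 = 24.7000
Numerator Σ_{t=1}^{10}(y_t−ȳ)(y_{t+1}−ȳ) = -26.0700
Denominator Σ(y_t−ȳ)² = 187.6000
r_1 = -26.0700 / 187.6000 = -0.139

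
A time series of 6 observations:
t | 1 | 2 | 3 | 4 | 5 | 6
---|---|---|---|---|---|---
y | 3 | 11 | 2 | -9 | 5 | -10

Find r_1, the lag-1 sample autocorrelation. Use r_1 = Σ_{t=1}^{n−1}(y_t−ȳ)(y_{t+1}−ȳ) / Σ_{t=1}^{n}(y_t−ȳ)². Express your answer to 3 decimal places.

Mean ȳ = (3 + 11 + 2 − 9 + 5 − 10)/6 = 0.3333
Deviations from mean: 2.6667, 10.6667, 1.6667, -9.3333, 4.6667, -10.3333
Σ(y_t−ȳ)(y_{t+1}−ȳ) = (28.4444) + (17.7778) + (-15.5556) + (-43.5556) + (-48.2222) = -61.1111
Denominator Σ(y_t−ȳ)² = 339.3333
r_1 = -61.1111 / 339.3333 = -0.180

-0.180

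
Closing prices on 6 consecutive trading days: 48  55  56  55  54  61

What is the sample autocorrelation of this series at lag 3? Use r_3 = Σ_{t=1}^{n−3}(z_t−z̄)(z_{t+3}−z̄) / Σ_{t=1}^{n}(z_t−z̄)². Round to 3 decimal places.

Mean z̄ = (48 + 55 + 56 + 55 + 54 + 61)/6 = 54.8333
Σ(z_t−z̄)(z_{t+3}−z̄) = (-1.1389) + (-0.1389) + (7.1944) = 5.9167
Denominator Σ(z_t−z̄)² = 86.8333
r_3 = 5.9167 / 86.8333 = 0.068

0.068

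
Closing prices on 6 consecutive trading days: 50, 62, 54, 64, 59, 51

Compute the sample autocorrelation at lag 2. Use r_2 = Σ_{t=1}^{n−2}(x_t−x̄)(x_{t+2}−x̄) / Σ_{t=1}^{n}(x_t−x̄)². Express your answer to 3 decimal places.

0.053

Mean x̄ = (50 + 62 + 54 + 64 + 59 + 51)/6 = 56.6667
Deviations from mean: -6.6667, 5.3333, -2.6667, 7.3333, 2.3333, -5.6667
Σ(x_t−x̄)(x_{t+2}−x̄) = (17.7778) + (39.1111) + (-6.2222) + (-41.5556) = 9.1111
Denominator Σ(x_t−x̄)² = 171.3333
r_2 = 9.1111 / 171.3333 = 0.053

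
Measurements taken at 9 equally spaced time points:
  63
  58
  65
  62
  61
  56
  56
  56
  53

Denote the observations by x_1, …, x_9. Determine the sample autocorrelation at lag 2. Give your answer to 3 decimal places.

0.353

Mean x̄ = (63 + 58 + 65 + 62 + 61 + 56 + 56 + 56 + 53)/9 = 58.8889
Σ(x_t−x̄)(x_{t+2}−x̄) = (25.1235) + (-2.7654) + (12.9012) + (-8.9877) + (-6.0988) + (8.3457) + (17.0123) = 45.5309
Denominator Σ(x_t−x̄)² = 128.8889
r_2 = 45.5309 / 128.8889 = 0.353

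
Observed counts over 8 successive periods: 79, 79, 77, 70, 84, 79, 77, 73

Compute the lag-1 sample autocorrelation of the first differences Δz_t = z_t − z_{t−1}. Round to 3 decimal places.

First differences Δz: 0, -2, -7, 14, -5, -2, -4
Mean of differences = -0.8571
Numerator Σ(Δz_t−Δz̄)(Δz_{t+1}−Δz̄) = -138.4490
Denominator Σ(Δz_t−Δz̄)² = 288.8571
r_1(Δz) = -138.4490 / 288.8571 = -0.479

-0.479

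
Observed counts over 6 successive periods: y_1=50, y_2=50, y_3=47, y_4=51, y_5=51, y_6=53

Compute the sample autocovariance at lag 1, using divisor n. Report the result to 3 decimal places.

0.204

Mean ȳ = (50 + 50 + 47 + 51 + 51 + 53)/6 = 50.3333
Σ_{t=1}^{5}(y_t−ȳ)(y_{t+1}−ȳ) = 1.2222
γ_1 = 1.2222 / 6 = 0.204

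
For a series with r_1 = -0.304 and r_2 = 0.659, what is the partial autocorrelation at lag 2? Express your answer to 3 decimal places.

0.624

φ_{22} = (r_2 − r_1²) / (1 − r_1²)
r_1² = (-0.304)² = 0.092416
Numerator = 0.659 − 0.0924 = 0.5666; denominator = 1 − 0.0924 = 0.9076
φ_{22} = 0.5666 / 0.9076 = 0.624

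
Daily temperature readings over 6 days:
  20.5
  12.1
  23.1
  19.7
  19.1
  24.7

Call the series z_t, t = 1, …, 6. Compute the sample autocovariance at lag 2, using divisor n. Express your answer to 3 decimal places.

Mean z̄ = (20.5 + 12.1 + 23.1 + 19.7 + 19.1 + 24.7)/6 = 19.8667
Σ_{t=1}^{4}(z_t−z̄)(z_{t+2}−z̄) = 0.0578
γ_2 = 0.0578 / 6 = 0.010

0.010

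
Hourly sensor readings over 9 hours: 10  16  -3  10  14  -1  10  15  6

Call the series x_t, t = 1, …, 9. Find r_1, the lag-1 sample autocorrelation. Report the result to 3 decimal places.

-0.431

Mean x̄ = (10 + 16 − 3 + 10 + 14 − 1 + 10 + 15 + 6)/9 = 8.5556
Numerator Σ_{t=1}^{8}(x_t−x̄)(x_{t+1}−x̄) = -157.0864
Denominator Σ(x_t−x̄)² = 364.2222
r_1 = -157.0864 / 364.2222 = -0.431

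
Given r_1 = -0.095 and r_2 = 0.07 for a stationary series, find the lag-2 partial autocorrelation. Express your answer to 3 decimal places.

φ_{22} = (r_2 − r_1²) / (1 − r_1²)
r_1² = (-0.095)² = 0.009025
Numerator = 0.07 − 0.0090 = 0.0610; denominator = 1 − 0.0090 = 0.9910
φ_{22} = 0.0610 / 0.9910 = 0.062

0.062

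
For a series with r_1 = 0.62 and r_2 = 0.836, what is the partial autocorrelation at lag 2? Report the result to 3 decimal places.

φ_{22} = (r_2 − r_1²) / (1 − r_1²)
r_1² = (0.62)² = 0.3844
Numerator = 0.836 − 0.3844 = 0.4516; denominator = 1 − 0.3844 = 0.6156
φ_{22} = 0.4516 / 0.6156 = 0.734

0.734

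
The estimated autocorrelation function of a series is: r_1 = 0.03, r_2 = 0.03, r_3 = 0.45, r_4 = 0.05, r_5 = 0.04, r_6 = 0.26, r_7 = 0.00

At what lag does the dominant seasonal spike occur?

3

The largest autocorrelation is r_3 = 0.45, with a weaker echo at lag 6 (0.26); the remaining lags stay at or below 0.05.
The dominant spike at lag 3 indicates a seasonal period of 3.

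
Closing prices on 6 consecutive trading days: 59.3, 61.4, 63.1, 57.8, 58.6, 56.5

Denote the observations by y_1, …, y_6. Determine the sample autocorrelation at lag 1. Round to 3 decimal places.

Mean ȳ = (59.3 + 61.4 + 63.1 + 57.8 + 58.6 + 56.5)/6 = 59.4500
Deviations from mean: -0.1500, 1.9500, 3.6500, -1.6500, -0.8500, -2.9500
Σ(y_t−ȳ)(y_{t+1}−ȳ) = (-0.2925) + (7.1175) + (-6.0225) + (1.4025) + (2.5075) = 4.7125
Denominator Σ(y_t−ȳ)² = 29.2950
r_1 = 4.7125 / 29.2950 = 0.161

0.161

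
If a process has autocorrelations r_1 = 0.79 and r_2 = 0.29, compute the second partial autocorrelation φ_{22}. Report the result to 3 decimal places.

φ_{22} = (r_2 − r_1²) / (1 − r_1²)
r_1² = (0.79)² = 0.6241
Numerator = 0.29 − 0.6241 = -0.3341; denominator = 1 − 0.6241 = 0.3759
φ_{22} = -0.3341 / 0.3759 = -0.889

-0.889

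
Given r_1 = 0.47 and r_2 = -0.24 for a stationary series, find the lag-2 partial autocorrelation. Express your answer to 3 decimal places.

φ_{22} = (r_2 − r_1²) / (1 − r_1²)
r_1² = (0.47)² = 0.2209
Numerator = -0.24 − 0.2209 = -0.4609; denominator = 1 − 0.2209 = 0.7791
φ_{22} = -0.4609 / 0.7791 = -0.592

-0.592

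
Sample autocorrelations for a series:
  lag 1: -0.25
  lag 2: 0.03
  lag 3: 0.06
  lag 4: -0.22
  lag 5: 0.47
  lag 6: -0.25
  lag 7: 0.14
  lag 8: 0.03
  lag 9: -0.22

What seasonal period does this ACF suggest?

The largest autocorrelation is r_5 = 0.47; the remaining lags stay at or below 0.14.
The dominant spike at lag 5 indicates a seasonal period of 5.

5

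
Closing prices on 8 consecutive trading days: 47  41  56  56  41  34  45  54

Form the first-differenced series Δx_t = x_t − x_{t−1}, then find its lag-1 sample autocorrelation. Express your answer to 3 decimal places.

First differences Δx: -6, 15, 0, -15, -7, 11, 9
Mean of differences = 1.0000
Numerator Σ(Δx_t−Δx̄)(Δx_{t+1}−Δx̄) = 32.0000
Denominator Σ(Δx_t−Δx̄)² = 730.0000
r_1(Δx) = 32.0000 / 730.0000 = 0.044

0.044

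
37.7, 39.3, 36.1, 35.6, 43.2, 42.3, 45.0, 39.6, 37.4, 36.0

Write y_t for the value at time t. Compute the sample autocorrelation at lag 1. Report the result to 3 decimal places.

0.347

Mean ȳ = (37.7 + 39.3 + 36.1 + 35.6 + 43.2 + 42.3 + 45.0 + 39.6 + 37.4 + 36.0)/10 = 39.2200
Numerator Σ_{t=1}^{9}(y_t−ȳ)(y_{t+1}−ȳ) = 33.9416
Denominator Σ(y_t−ȳ)² = 97.7160
r_1 = 33.9416 / 97.7160 = 0.347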